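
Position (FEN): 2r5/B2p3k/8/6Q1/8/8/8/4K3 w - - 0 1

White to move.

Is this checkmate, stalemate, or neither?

White to move; white king on e1.
In check: no.
Legal moves for White include: Bb8, Bb6, Bc5, Bd4, Be3, Bf2, Bg1, Qg8+, Qd8, Qg7+, Qe7+, Qh6+, Qg6+, Qf6, Qh5+, Qf5+, Qe5, Qd5, ... (list truncated; more exist).
White has legal moves and is not in check → neither.

neither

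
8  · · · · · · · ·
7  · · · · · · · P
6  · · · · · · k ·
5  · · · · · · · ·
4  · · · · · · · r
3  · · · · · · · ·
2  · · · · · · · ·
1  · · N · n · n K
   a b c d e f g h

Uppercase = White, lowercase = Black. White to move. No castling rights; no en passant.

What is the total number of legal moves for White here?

White to move; king on h1.
In check: yes, from the black rook on h4.
Legal moves: Kxg1.
Count: 1.

1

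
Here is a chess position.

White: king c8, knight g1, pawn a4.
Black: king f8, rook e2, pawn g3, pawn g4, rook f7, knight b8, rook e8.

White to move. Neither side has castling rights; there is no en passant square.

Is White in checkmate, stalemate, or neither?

White to move; white king on c8.
In check: yes, from the black rook on e8.
King squares — b7: attacked by Rf7; c7: attacked by Rf7; d7: attacked by Rf7; b8: attacked by Re8; d8: attacked by Re8.
Legal moves for White: none.
In check with no legal moves → checkmate.

checkmate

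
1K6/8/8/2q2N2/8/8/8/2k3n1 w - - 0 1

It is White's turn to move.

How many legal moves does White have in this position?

White to move; king on b8.
In check: no.
Legal moves: Ka8, Kb7, Ng7, Ne7, Nh6, Nd6, Nh4, Nd4, Ng3, Ne3.
Count: 10.

10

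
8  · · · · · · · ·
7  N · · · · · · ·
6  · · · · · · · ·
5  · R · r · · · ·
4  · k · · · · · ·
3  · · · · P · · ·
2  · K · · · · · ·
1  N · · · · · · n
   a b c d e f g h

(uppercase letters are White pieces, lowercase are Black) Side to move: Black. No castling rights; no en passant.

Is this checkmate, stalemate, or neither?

Black to move; black king on b4.
In check: yes, from the white rook on b5.
Legal moves for Black: Kc4, Ka4, Rxb5.
Black is in check but has 3 legal moves → neither.

neither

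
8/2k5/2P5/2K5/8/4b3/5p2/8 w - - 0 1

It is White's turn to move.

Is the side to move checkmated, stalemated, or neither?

neither

White to move; white king on c5.
In check: yes, from the black bishop on e3.
King squares — b4: available; c4: available; d4: attacked by Be3; b5: available; d5: available; b6: attacked by Be3; c6: own pawn; d6: attacked by Kc7.
Legal moves for White: Kd5, Kb5, Kc4, Kb4.
White is in check but has 4 legal moves → neither.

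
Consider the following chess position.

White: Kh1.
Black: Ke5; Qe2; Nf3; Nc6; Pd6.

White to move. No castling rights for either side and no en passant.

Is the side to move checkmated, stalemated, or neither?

stalemate

White to move; white king on h1.
In check: no.
King squares — g1: attacked by Nf3; g2: attacked by Qe2; h2: attacked by Qe2.
Legal moves for White: none.
Not in check and no legal moves → stalemate.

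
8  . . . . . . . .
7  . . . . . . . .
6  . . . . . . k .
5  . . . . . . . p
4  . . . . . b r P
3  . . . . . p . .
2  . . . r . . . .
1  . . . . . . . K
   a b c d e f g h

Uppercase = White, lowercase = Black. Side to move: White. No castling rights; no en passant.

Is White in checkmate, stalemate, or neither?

White to move; white king on h1.
In check: no.
King squares — g1: attacked by Rg4; g2: attacked by Rd2; h2: attacked by Rd2.
Legal moves for White: none.
Not in check and no legal moves → stalemate.

stalemate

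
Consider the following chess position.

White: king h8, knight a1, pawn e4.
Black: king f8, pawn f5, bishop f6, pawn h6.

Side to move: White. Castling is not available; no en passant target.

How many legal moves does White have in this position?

1

White to move; king on h8.
In check: yes, from the black bishop on f6.
Legal moves: Kh7.
Count: 1.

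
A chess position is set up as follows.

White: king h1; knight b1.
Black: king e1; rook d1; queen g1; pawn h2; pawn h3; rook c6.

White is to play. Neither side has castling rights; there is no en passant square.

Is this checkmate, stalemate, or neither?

White to move; white king on h1.
In check: yes, from the black queen on g1.
King squares — g1: attacked by Ph2; g2: attacked by Qg1; h2: attacked by Qg1.
Legal moves for White: none.
In check with no legal moves → checkmate.

checkmate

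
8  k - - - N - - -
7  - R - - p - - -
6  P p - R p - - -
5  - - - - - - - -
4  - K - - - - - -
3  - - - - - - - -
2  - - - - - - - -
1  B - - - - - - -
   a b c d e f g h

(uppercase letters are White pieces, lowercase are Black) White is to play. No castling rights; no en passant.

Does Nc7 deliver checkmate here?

yes

After Nc7: black king on a8; in check: yes, from the white knight on c7.
King squares — a7: attacked by Rb7; b7: attacked by Pa6; b8: attacked by Rb7.
Black has no legal moves → checkmate.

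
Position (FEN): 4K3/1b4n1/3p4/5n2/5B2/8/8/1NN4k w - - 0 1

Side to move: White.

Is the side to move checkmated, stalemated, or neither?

White to move; white king on e8.
In check: yes, from the black knight on g7.
Legal moves for White: Kf8, Kd8, Kf7, Kd7.
White is in check but has 4 legal moves → neither.

neither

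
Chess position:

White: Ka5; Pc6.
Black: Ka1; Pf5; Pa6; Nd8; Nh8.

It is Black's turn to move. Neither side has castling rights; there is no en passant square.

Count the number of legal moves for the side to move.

Black to move; king on a1.
In check: no.
Legal moves: Nhf7, Ng6, Ndf7, Nb7+, Ne6, Nxc6+, Kb2, Ka2, Kb1, f4.
Count: 10.

10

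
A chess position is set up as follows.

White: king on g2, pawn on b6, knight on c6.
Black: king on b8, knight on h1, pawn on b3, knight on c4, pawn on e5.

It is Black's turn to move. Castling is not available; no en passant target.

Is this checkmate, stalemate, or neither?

neither

Black to move; black king on b8.
In check: yes, from the white knight on c6.
Legal moves for Black: Kc8, Ka8, Kb7.
Black is in check but has 3 legal moves → neither.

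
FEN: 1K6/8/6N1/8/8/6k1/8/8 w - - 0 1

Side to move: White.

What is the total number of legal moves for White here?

11

White to move; king on b8.
In check: no.
Legal moves: Kc8, Ka8, Kc7, Kb7, Ka7, Nh8, Nf8, Ne7, Ne5, Nh4, Nf4.
Count: 11.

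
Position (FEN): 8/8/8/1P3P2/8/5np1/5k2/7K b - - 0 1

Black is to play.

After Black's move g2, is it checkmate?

yes

After g2: white king on h1; in check: yes, from the black pawn on g2.
King squares — g1: attacked by Kf2; g2: attacked by Kf2; h2: attacked by Nf3.
White has no legal moves → checkmate.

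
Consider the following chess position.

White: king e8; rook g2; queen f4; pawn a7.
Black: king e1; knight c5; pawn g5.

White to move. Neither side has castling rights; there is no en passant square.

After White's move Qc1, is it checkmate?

yes

After Qc1: black king on e1; in check: yes, from the white queen on c1.
King squares — d1: attacked by Qc1; f1: attacked by Qc1; d2: attacked by Qc1; e2: attacked by Rg2; f2: attacked by Rg2.
Black has no legal moves → checkmate.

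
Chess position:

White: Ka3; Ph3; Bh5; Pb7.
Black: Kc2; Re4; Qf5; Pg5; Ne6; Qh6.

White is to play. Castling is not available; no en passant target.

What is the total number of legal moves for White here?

13

White to move; king on a3.
In check: no.
Legal moves: Be8, Bf7, Bg6, Bg4, Bf3, Be2, Bd1+, Ka2, b8=Q, b8=R, b8=B, b8=N, h4.
Count: 13.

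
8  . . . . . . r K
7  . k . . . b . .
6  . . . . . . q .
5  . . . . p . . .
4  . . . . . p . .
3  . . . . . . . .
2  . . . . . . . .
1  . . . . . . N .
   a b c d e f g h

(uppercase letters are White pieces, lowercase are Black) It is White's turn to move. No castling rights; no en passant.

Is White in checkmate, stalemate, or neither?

White to move; white king on h8.
In check: yes, from the black rook on g8.
King squares — g7: attacked by Qg6; h7: attacked by Qg6; g8: attacked by Qg6.
Legal moves for White: none.
In check with no legal moves → checkmate.

checkmate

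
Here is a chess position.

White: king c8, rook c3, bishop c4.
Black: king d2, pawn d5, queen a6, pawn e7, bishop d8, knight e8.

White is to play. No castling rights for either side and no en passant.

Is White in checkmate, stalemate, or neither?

neither

White to move; white king on c8.
In check: yes, from the black queen on a6.
Legal moves for White: Kxd8, Kb8, Kd7, Bxa6.
White is in check but has 4 legal moves → neither.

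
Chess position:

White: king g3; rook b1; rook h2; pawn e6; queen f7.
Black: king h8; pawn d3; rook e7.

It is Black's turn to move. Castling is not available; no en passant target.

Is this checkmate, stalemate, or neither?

Black to move; black king on h8.
In check: yes, from the white rook on h2.
King squares — g7: attacked by Qf7; h7: attacked by Rh2; g8: attacked by Qf7.
Legal moves for Black: none.
In check with no legal moves → checkmate.

checkmate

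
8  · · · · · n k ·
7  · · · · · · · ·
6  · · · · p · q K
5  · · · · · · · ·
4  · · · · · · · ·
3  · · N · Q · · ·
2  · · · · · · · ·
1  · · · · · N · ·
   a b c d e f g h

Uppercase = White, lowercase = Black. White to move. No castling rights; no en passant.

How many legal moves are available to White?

White to move; king on h6.
In check: yes, from the black queen on g6.
Legal moves: none.
Count: 0.

0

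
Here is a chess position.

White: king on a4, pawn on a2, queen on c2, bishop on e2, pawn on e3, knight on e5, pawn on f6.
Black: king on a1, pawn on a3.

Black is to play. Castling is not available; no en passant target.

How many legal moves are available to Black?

Black to move; king on a1.
In check: no.
Legal moves: none.
Count: 0.

0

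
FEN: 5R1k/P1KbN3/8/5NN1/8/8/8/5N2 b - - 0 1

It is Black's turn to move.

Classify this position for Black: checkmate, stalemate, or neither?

Black to move; black king on h8.
In check: yes, from the white rook on f8.
King squares — g7: attacked by Nf5; h7: attacked by Ng5; g8: attacked by Ne7.
Legal moves for Black: none.
In check with no legal moves → checkmate.

checkmate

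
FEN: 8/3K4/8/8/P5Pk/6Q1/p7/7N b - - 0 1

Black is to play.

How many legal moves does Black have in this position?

Black to move; king on h4.
In check: yes, from the white queen on g3.
Legal moves: Kg5.
Count: 1.

1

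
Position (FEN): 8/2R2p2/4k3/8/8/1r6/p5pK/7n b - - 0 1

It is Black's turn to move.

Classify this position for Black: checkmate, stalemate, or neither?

neither

Black to move; black king on e6.
In check: no.
Legal moves for Black include: Kf6, Kd6, Kf5, Ke5, Kd5, Rb8, Rb7, Rb6, Rb5, Rb4, Rh3+, Rg3, Rf3, Re3, Rd3, Rc3, Ra3, Rb2, ... (list truncated; more exist).
Black has legal moves and is not in check → neither.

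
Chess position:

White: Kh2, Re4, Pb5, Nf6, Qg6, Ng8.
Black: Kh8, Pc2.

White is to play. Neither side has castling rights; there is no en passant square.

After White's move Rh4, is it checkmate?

yes

After Rh4: black king on h8; in check: yes, from the white rook on h4.
King squares — g7: attacked by Qg6; h7: attacked by Rh4; g8: attacked by Nf6.
Black has no legal moves → checkmate.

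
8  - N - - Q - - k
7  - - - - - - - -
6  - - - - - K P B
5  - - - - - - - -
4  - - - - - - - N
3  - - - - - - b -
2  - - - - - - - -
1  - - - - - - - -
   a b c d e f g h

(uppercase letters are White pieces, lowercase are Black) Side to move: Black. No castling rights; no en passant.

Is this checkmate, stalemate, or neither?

Black to move; black king on h8.
In check: yes, from the white queen on e8.
King squares — g7: attacked by Kf6; h7: attacked by Pg6; g8: attacked by Qe8.
Legal moves for Black: none.
In check with no legal moves → checkmate.

checkmate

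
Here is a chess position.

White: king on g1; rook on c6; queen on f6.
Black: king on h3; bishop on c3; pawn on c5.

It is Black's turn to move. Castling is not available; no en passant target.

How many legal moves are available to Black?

12

Black to move; king on h3.
In check: no.
Legal moves: Kg4, Kg3, Bxf6, Be5, Ba5, Bd4+, Bb4, Bd2, Bb2, Be1, Ba1, c4.
Count: 12.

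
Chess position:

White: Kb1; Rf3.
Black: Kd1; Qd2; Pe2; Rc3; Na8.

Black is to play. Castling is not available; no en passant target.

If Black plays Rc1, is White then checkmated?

After Rc1: white king on b1; in check: yes, from the black rook on c1.
King squares — a1: attacked by Rc1; c1: attacked by Kd1; a2: attacked by Qd2; b2: attacked by Qd2; c2: attacked by Rc1.
White has no legal moves → checkmate.

yes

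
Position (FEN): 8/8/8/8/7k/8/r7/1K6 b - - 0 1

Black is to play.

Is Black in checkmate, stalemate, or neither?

neither

Black to move; black king on h4.
In check: no.
Legal moves for Black include: Kh5, Kg5, Kg4, Kh3, Kg3, Ra8, Ra7, Ra6, Ra5, Ra4, Ra3, Rh2, Rg2, Rf2, Re2, Rd2, Rc2, Rb2+, ... (list truncated; more exist).
Black has legal moves and is not in check → neither.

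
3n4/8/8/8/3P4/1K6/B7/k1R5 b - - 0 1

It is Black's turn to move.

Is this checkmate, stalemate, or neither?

Black to move; black king on a1.
In check: yes, from the white rook on c1.
King squares — b1: attacked by Rc1; a2: attacked by Kb3; b2: attacked by Kb3.
Legal moves for Black: none.
In check with no legal moves → checkmate.

checkmate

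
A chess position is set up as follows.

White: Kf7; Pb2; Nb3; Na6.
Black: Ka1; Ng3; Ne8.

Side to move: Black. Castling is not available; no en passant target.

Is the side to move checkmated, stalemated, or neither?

Black to move; black king on a1.
In check: yes, from the white knight on b3.
King squares — b1: available; a2: available; b2: available.
Legal moves for Black: Kxb2, Ka2, Kb1.
Black is in check but has 3 legal moves → neither.

neither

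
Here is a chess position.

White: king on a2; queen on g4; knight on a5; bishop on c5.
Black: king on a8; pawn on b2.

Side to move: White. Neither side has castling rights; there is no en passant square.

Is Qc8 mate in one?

After Qc8: black king on a8; in check: yes, from the white queen on c8.
King squares — a7: attacked by Bc5; b7: attacked by Na5; b8: attacked by Qc8.
Black has no legal moves → checkmate.

yes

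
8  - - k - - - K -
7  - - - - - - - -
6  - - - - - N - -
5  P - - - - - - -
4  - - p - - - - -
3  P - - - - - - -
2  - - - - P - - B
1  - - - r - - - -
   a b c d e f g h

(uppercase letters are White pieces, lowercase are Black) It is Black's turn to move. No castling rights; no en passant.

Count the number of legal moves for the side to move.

17

Black to move; king on c8.
In check: no.
Legal moves: Kd8, Kb7, Rd8+, Rd7, Rd6, Rd5, Rd4, Rd3, Rd2, Rh1, Rg1+, Rf1, Re1, Rc1, Rb1, Ra1, c3.
Count: 17.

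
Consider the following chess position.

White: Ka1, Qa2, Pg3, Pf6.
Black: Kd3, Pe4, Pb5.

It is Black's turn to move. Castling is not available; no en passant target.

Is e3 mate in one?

After e3: white king on a1; in check: no.
White is not in check, so this cannot be checkmate.

no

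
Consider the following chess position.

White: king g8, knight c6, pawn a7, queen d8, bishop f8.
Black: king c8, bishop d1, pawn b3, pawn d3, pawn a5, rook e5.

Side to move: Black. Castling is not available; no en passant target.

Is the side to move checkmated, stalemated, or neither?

neither

Black to move; black king on c8.
In check: yes, from the white queen on d8.
Legal moves for Black: Kb7.
Black is in check but has 1 legal move → neither.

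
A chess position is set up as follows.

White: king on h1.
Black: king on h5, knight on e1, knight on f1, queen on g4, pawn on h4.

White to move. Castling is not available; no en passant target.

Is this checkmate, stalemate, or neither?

stalemate

White to move; white king on h1.
In check: no.
King squares — g1: attacked by Qg4; g2: attacked by Ne1; h2: attacked by Nf1.
Legal moves for White: none.
Not in check and no legal moves → stalemate.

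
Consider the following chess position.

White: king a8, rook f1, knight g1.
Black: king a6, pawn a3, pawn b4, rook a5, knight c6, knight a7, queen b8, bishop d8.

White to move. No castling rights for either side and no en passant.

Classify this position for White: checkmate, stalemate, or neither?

White to move; white king on a8.
In check: yes, from the black queen on b8.
King squares — a7: attacked by Ka6; b7: attacked by Ka6; b8: attacked by Nc6.
Legal moves for White: none.
In check with no legal moves → checkmate.

checkmate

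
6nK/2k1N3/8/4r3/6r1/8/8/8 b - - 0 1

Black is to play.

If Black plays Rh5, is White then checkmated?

yes

After Rh5: white king on h8; in check: yes, from the black rook on h5.
King squares — g7: attacked by Rg4; h7: attacked by Rh5; g8: attacked by Rg4.
White has no legal moves → checkmate.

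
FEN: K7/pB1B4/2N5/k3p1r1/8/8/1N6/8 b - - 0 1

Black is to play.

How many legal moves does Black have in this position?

Black to move; king on a5.
In check: yes, from the white knight on c6.
Legal moves: Kb6, Kb5.
Count: 2.

2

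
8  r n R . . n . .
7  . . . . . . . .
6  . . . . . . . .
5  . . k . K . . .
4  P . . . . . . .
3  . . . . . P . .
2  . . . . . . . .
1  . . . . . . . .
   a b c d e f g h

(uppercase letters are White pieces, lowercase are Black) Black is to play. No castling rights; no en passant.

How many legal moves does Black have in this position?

Black to move; king on c5.
In check: yes, from the white rook on c8.
Legal moves: Kb6, Kb4, Nc6+.
Count: 3.

3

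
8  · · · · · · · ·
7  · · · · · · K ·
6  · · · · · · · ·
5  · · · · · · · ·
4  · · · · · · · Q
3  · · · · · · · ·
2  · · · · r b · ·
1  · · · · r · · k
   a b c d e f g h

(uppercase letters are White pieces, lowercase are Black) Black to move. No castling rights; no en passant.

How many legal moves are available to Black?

Black to move; king on h1.
In check: yes, from the white queen on h4.
Legal moves: Kg2, Kg1, Bxh4.
Count: 3.

3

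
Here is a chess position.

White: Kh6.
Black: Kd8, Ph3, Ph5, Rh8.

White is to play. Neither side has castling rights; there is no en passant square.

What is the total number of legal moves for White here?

White to move; king on h6.
In check: yes, from the black rook on h8.
Legal moves: Kg7, Kg6, Kg5.
Count: 3.

3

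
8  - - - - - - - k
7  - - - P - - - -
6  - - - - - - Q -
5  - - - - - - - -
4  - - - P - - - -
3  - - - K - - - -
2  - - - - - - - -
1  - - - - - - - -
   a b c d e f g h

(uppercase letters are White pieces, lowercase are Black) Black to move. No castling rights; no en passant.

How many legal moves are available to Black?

Black to move; king on h8.
In check: no.
Legal moves: none.
Count: 0.

0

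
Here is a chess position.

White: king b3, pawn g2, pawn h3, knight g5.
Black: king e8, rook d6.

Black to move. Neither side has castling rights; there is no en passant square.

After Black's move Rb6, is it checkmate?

no

After Rb6: white king on b3; in check: yes, from the black rook on b6.
White has 6 legal replies: Kc4, Ka4, Kc3, Ka3, Kc2, Ka2.
In check but a legal move exists → not checkmate.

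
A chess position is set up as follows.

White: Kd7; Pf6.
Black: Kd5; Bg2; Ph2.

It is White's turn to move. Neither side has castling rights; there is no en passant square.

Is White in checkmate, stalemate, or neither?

neither

White to move; white king on d7.
In check: no.
Legal moves for White: Ke8, Kd8, Kc8, Ke7, Kc7, f7.
White has 6 legal moves and is not in check → neither.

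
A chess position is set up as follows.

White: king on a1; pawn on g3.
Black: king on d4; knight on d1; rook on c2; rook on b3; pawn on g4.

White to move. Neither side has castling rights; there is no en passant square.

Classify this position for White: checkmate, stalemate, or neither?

stalemate

White to move; white king on a1.
In check: no.
King squares — b1: attacked by Rb3; a2: attacked by Rc2; b2: attacked by Nd1.
Legal moves for White: none.
Not in check and no legal moves → stalemate.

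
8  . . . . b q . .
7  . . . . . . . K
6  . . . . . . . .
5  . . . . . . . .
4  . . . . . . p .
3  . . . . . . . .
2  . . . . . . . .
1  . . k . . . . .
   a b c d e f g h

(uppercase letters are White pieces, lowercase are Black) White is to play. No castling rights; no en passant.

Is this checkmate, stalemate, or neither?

stalemate

White to move; white king on h7.
In check: no.
King squares — g6: attacked by Be8; h6: attacked by Qf8; g7: attacked by Qf8; g8: attacked by Qf8; h8: attacked by Qf8.
Legal moves for White: none.
Not in check and no legal moves → stalemate.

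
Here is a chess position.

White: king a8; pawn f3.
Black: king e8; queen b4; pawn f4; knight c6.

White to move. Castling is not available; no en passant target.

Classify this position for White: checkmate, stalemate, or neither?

stalemate

White to move; white king on a8.
In check: no.
King squares — a7: attacked by Nc6; b7: attacked by Qb4; b8: attacked by Qb4.
Legal moves for White: none.
Not in check and no legal moves → stalemate.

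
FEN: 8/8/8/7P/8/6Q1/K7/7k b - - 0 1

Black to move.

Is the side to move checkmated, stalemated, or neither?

Black to move; black king on h1.
In check: no.
King squares — g1: attacked by Qg3; g2: attacked by Qg3; h2: attacked by Qg3.
Legal moves for Black: none.
Not in check and no legal moves → stalemate.

stalemate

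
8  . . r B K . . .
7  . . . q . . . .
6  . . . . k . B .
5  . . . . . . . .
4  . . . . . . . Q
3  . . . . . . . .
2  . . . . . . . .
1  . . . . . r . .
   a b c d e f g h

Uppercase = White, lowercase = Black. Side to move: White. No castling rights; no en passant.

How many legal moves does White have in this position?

0

White to move; king on e8.
In check: yes, from the black queen on d7.
Legal moves: none.
Count: 0.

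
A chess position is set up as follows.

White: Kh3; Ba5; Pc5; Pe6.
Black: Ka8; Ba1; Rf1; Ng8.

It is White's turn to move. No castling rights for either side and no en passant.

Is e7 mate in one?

no

After e7: black king on a8; in check: no.
Black is not in check, so this cannot be checkmate.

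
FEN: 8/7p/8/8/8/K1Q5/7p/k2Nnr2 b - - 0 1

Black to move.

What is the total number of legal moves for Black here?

1

Black to move; king on a1.
In check: yes, from the white queen on c3.
Legal moves: Kb1.
Count: 1.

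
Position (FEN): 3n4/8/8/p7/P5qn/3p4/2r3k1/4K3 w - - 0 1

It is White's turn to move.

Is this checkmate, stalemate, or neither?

White to move; white king on e1.
In check: no.
King squares — d1: attacked by Qg4; f1: attacked by Kg2; d2: attacked by Rc2; e2: attacked by Rc2; f2: attacked by Rc2.
Legal moves for White: none.
Not in check and no legal moves → stalemate.

stalemate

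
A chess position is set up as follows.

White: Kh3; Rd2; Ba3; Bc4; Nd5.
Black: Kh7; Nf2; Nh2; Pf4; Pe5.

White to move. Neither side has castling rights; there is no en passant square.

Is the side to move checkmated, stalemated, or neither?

neither

White to move; white king on h3.
In check: yes, from the black knight on f2.
King squares — g2: available; h2: available; g3: attacked by Pf4; g4: attacked by Nf2; h4: available.
Legal moves for White: Kh4, Kxh2, Kg2, Rxf2.
White is in check but has 4 legal moves → neither.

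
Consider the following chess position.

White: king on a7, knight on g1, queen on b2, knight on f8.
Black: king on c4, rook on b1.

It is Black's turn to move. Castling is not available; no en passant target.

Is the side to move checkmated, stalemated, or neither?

Black to move; black king on c4.
In check: no.
Legal moves for Black: Kd5, Kc5, Kd3, Rxb2, Rxg1, Rf1, Re1, Rd1, Rc1, Ra1+.
Black has 10 legal moves and is not in check → neither.

neither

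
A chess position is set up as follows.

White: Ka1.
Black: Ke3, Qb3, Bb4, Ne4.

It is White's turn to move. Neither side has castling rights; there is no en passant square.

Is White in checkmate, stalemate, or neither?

White to move; white king on a1.
In check: no.
King squares — b1: attacked by Qb3; a2: attacked by Qb3; b2: attacked by Qb3.
Legal moves for White: none.
Not in check and no legal moves → stalemate.

stalemate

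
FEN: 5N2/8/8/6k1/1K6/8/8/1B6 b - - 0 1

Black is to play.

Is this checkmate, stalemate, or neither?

Black to move; black king on g5.
In check: no.
Legal moves for Black: Kh6, Kf6, Kh5, Kh4, Kg4, Kf4.
Black has 6 legal moves and is not in check → neither.

neither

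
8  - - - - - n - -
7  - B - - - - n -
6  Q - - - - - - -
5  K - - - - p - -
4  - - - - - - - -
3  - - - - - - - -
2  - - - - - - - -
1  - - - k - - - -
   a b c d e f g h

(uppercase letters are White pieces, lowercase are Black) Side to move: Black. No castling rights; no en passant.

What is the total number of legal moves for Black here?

12

Black to move; king on d1.
In check: no.
Legal moves: Nh7, Nd7, Ng6, Nfe6, Ne8, Nge6, Nh5, Kd2, Kc2, Ke1, Kc1, f4.
Count: 12.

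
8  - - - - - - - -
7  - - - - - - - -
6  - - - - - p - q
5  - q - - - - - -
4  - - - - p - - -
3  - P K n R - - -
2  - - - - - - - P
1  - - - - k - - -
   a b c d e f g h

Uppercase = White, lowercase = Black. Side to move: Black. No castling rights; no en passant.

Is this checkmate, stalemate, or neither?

neither

Black to move; black king on e1.
In check: yes, from the white rook on e3.
King squares — d1: available; f1: available; d2: attacked by Kc3; e2: attacked by Re3; f2: available.
Legal moves for Black: Kf2, Kf1, Kd1, Qxe3.
Black is in check but has 4 legal moves → neither.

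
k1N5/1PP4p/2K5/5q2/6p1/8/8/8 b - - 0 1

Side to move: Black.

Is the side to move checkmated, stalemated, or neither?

Black to move; black king on a8.
In check: yes, from the white pawn on b7.
King squares — a7: attacked by Nc8; b7: attacked by Kc6; b8: attacked by Pc7.
Legal moves for Black: none.
In check with no legal moves → checkmate.

checkmate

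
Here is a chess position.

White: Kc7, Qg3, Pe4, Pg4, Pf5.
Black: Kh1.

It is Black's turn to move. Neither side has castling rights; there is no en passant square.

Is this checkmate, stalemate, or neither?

stalemate

Black to move; black king on h1.
In check: no.
King squares — g1: attacked by Qg3; g2: attacked by Qg3; h2: attacked by Qg3.
Legal moves for Black: none.
Not in check and no legal moves → stalemate.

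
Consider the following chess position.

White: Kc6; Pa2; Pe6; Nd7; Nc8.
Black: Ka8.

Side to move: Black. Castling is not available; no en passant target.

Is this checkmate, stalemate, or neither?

Black to move; black king on a8.
In check: no.
King squares — a7: attacked by Nc8; b7: attacked by Kc6; b8: attacked by Nd7.
Legal moves for Black: none.
Not in check and no legal moves → stalemate.

stalemate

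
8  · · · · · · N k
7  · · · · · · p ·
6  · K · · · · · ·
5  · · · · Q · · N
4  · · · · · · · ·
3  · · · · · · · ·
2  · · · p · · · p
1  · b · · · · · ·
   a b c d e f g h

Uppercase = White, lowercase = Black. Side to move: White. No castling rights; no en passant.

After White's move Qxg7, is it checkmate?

After Qxg7: black king on h8; in check: yes, from the white queen on g7.
King squares — g7: attacked by Nh5; h7: attacked by Qg7; g8: attacked by Qg7.
Black has no legal moves → checkmate.

yes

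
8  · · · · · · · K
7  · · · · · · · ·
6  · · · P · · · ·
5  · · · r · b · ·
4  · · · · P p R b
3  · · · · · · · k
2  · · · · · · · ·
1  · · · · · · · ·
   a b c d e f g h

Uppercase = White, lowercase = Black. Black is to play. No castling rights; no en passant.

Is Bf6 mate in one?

After Bf6: white king on h8; in check: yes, from the black bishop on f6.
White has 2 legal replies: Kg8, Rg7.
In check but a legal move exists → not checkmate.

no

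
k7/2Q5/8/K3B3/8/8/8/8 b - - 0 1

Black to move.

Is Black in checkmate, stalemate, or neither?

Black to move; black king on a8.
In check: no.
King squares — a7: attacked by Qc7; b7: attacked by Qc7; b8: attacked by Qc7.
Legal moves for Black: none.
Not in check and no legal moves → stalemate.

stalemate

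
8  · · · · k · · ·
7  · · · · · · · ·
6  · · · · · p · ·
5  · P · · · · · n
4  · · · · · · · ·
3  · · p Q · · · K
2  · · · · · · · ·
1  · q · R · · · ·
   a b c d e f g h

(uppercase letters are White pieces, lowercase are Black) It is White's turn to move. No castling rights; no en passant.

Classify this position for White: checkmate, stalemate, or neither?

White to move; white king on h3.
In check: no.
Legal moves for White include: Kh4, Kg4, Kh2, Kg2, Qd8+, Qh7, Qd7+, Qg6+, Qd6, Qf5, Qd5, Qe4+, Qd4, Qc4, Qg3, Qf3, Qe3+, Qxc3, ... (list truncated; more exist).
White has legal moves and is not in check → neither.

neither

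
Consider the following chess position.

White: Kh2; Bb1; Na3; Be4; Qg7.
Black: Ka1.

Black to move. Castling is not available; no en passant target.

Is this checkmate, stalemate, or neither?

Black to move; black king on a1.
In check: yes, from the white queen on g7.
King squares — b1: attacked by Na3; a2: attacked by Bb1; b2: attacked by Qg7.
Legal moves for Black: none.
In check with no legal moves → checkmate.

checkmate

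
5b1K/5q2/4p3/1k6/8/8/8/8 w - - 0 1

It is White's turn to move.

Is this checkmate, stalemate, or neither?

White to move; white king on h8.
In check: no.
King squares — g7: attacked by Qf7; h7: attacked by Qf7; g8: attacked by Qf7.
Legal moves for White: none.
Not in check and no legal moves → stalemate.

stalemate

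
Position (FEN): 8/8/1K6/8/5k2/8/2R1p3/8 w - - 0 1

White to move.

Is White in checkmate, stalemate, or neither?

White to move; white king on b6.
In check: no.
Legal moves for White include: Kc7, Kb7, Ka7, Kc6, Ka6, Kc5, Kb5, Ka5, Rc8, Rc7, Rc6, Rc5, Rc4+, Rc3, Rxe2, Rd2, Rb2, Ra2, ... (list truncated; more exist).
White has legal moves and is not in check → neither.

neither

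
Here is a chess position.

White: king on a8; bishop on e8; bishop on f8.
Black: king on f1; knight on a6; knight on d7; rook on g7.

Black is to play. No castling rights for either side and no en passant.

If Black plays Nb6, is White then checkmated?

After Nb6: white king on a8; in check: yes, from the black knight on b6.
King squares — a7: attacked by Rg7; b7: attacked by Rg7; b8: attacked by Na6.
White has no legal moves → checkmate.

yes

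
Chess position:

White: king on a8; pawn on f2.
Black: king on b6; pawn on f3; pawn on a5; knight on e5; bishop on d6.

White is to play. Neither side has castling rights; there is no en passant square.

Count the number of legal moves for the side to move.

White to move; king on a8.
In check: no.
Legal moves: none.
Count: 0.

0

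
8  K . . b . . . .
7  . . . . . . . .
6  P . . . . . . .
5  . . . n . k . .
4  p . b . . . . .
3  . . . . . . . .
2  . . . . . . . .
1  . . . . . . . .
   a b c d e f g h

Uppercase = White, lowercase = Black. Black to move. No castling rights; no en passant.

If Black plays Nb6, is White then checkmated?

After Nb6: white king on a8; in check: yes, from the black knight on b6.
White has 3 legal replies: Kb8, Kb7, Ka7.
In check but a legal move exists → not checkmate.

no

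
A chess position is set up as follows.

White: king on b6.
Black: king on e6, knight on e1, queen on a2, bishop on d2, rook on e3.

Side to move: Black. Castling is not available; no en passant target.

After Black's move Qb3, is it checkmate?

After Qb3: white king on b6; in check: yes, from the black queen on b3.
White has 5 legal replies: Kc7, Ka7, Kc6, Ka6, Kc5.
In check but a legal move exists → not checkmate.

no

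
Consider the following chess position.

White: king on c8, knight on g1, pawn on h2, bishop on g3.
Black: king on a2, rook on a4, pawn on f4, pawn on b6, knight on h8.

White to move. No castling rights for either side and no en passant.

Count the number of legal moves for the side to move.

14

White to move; king on c8.
In check: no.
Legal moves: Kd8, Kb8, Kd7, Kc7, Kb7, Bh4, Bxf4, Bf2, Be1, Nh3, Nf3, Ne2, h3, h4.
Count: 14.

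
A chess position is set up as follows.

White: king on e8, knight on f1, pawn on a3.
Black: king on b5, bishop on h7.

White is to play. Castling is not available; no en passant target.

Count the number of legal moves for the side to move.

10

White to move; king on e8.
In check: no.
Legal moves: Kf8, Kd8, Kf7, Ke7, Kd7, Ng3, Ne3, Nh2, Nd2, a4+.
Count: 10.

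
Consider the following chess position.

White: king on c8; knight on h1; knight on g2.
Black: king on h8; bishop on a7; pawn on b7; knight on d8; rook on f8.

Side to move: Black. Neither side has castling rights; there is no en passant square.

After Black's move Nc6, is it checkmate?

no

After Nc6: white king on c8; in check: yes, from the black rook on f8.
White has 3 legal replies: Kd7, Kc7, Kxb7.
In check but a legal move exists → not checkmate.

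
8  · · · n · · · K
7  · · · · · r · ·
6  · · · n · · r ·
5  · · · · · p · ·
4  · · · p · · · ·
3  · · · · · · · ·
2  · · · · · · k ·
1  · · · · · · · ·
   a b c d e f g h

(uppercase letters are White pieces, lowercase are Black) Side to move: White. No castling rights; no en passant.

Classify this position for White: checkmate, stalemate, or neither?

White to move; white king on h8.
In check: no.
King squares — g7: attacked by Rg6; h7: attacked by Rf7; g8: attacked by Rg6.
Legal moves for White: none.
Not in check and no legal moves → stalemate.

stalemate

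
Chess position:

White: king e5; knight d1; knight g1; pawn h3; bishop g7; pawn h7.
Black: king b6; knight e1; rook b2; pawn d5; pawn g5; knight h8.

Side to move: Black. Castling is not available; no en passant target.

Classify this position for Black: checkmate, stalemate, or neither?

Black to move; black king on b6.
In check: no.
Legal moves for Black include: Nf7+, Ng6+, Kc7, Kb7, Ka7, Kc6, Ka6, Kc5, Kb5, Ka5, Rb5, Rb4, Rb3, Rh2, Rg2, Rf2, Re2+, Rd2, ... (list truncated; more exist).
Black has legal moves and is not in check → neither.

neither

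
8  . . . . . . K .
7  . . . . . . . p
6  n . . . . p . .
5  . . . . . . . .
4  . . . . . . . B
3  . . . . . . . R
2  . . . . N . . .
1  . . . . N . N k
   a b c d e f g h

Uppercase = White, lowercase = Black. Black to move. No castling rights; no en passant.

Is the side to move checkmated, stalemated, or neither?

Black to move; black king on h1.
In check: yes, from the white rook on h3.
King squares — g1: attacked by Ne2; g2: attacked by Ne1; h2: attacked by Rh3.
Legal moves for Black: none.
In check with no legal moves → checkmate.

checkmate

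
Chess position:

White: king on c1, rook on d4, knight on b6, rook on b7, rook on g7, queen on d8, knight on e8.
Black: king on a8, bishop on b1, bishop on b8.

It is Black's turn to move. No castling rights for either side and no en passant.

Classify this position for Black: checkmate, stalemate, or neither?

checkmate

Black to move; black king on a8.
In check: yes, from the white knight on b6.
King squares — a7: attacked by Rb7; b7: attacked by Rg7; b8: own bishop.
Legal moves for Black: none.
In check with no legal moves → checkmate.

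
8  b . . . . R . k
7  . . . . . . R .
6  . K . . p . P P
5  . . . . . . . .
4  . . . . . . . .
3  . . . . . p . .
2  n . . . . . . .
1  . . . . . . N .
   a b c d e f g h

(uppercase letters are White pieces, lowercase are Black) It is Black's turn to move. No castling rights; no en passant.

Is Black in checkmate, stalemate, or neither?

checkmate

Black to move; black king on h8.
In check: yes, from the white rook on f8.
King squares — g7: attacked by Ph6; h7: attacked by Pg6; g8: attacked by Rg7.
Legal moves for Black: none.
In check with no legal moves → checkmate.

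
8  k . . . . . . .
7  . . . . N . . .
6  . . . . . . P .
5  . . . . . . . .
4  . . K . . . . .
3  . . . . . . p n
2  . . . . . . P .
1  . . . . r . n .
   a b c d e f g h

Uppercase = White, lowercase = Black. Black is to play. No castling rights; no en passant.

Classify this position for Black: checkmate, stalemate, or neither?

neither

Black to move; black king on a8.
In check: no.
Legal moves for Black include: Kb8, Kb7, Ka7, Ng5, Nf4, Nf2, Nf3, Ne2, Rxe7, Re6, Re5, Re4+, Re3, Re2, Rf1, Rd1, Rc1+, Rb1, ... (list truncated; more exist).
Black has legal moves and is not in check → neither.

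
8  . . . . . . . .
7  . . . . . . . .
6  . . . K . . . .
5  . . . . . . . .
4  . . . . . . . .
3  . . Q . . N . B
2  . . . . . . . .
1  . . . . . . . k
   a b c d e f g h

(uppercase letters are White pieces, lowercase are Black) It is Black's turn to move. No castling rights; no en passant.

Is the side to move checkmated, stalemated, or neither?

Black to move; black king on h1.
In check: no.
King squares — g1: attacked by Nf3; g2: attacked by Bh3; h2: attacked by Nf3.
Legal moves for Black: none.
Not in check and no legal moves → stalemate.

stalemate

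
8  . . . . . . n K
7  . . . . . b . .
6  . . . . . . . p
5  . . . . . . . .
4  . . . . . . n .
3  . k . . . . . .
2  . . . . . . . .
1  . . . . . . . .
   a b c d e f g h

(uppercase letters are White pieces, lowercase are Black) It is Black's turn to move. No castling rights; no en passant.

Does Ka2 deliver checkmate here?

After Ka2: white king on h8; in check: no.
White is not in check, so this cannot be checkmate.

no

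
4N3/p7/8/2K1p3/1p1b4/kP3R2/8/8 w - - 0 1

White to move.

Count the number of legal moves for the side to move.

5

White to move; king on c5.
In check: yes, from the black bishop on d4.
Legal moves: Kd6, Kc6, Kd5, Kb5, Kc4.
Count: 5.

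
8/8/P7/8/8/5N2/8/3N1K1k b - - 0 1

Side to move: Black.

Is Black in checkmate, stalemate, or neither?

Black to move; black king on h1.
In check: no.
King squares — g1: attacked by Kf1; g2: attacked by Kf1; h2: attacked by Nf3.
Legal moves for Black: none.
Not in check and no legal moves → stalemate.

stalemate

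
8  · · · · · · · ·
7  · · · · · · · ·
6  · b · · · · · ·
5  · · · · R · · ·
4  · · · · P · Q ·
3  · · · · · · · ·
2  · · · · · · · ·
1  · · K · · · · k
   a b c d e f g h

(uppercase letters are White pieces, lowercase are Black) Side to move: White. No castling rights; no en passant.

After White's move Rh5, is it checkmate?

yes

After Rh5: black king on h1; in check: yes, from the white rook on h5.
King squares — g1: attacked by Qg4; g2: attacked by Qg4; h2: attacked by Rh5.
Black has no legal moves → checkmate.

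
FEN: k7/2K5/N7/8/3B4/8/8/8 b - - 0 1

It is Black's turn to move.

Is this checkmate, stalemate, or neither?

Black to move; black king on a8.
In check: no.
King squares — a7: attacked by Bd4; b7: attacked by Kc7; b8: attacked by Na6.
Legal moves for Black: none.
Not in check and no legal moves → stalemate.

stalemate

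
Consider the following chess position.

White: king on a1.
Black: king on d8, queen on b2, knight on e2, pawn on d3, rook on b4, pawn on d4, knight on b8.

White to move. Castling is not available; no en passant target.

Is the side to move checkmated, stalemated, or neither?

checkmate

White to move; white king on a1.
In check: yes, from the black queen on b2.
King squares — b1: attacked by Qb2; a2: attacked by Qb2; b2: attacked by Rb4.
Legal moves for White: none.
In check with no legal moves → checkmate.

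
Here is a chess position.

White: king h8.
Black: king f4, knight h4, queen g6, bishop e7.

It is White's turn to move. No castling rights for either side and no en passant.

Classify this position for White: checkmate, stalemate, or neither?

White to move; white king on h8.
In check: no.
King squares — g7: attacked by Qg6; h7: attacked by Qg6; g8: attacked by Qg6.
Legal moves for White: none.
Not in check and no legal moves → stalemate.

stalemate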